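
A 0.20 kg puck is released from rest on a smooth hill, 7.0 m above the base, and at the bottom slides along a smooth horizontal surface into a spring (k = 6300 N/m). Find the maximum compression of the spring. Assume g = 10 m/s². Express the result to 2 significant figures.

x = 0.067 m

Gravitational PE at the top equals spring PE at max compression: mgh = ½kx²
x = √(2mgh/k) = √(2 × 0.20 × 10 × 7.0 / 6300) = 0.06667 m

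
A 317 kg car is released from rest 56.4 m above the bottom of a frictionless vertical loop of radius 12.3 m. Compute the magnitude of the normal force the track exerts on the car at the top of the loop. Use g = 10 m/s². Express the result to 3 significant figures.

N = 13200 N

Energy from release to top (height 2r): mgh = ½mv_top² + mg(2r)
v_top² = 2g(h − 2r) = 2(10)(56.4 − 24.60) = 636.00 m²/s²
At the top, both N and weight point toward the centre: N + mg = mv_top²/r
N = m(v_top²/r − g) = 317(636.00/12.3 − 10) = 13221 N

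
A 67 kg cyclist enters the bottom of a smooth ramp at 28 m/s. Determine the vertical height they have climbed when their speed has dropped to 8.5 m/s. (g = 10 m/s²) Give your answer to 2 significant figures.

h = 36 m

Energy balance between the two points: ½mv₁² = ½mv₂² + mgh
h = (v₁² − v₂²)/(2g) = (28² − 8.5²)/(2 × 10) = 35.59 m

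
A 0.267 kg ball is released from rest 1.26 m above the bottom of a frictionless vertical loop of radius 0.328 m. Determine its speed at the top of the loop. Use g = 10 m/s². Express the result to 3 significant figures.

v = 3.48 m/s

Energy conservation: mgh = ½mv_top² + mg(2r)
v_top² = 2g(h − 2r) = 2(10)(1.26 − 0.6560) = 12.08
v_top = 3.476 m/s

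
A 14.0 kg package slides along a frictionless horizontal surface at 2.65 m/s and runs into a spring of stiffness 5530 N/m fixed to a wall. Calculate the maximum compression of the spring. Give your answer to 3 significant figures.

x = 0.133 m

At max compression the package is momentarily at rest: ½mv² = ½kx²
x = v√(m/k) = 2.65 × √(14.0/5530) = 0.1333 m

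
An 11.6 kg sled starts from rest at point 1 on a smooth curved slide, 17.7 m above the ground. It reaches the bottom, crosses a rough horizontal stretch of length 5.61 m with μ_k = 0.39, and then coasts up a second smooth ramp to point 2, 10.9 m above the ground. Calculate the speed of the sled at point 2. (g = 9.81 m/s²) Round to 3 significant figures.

Energy at 1: mgh₁ = (11.6)(9.81)(17.7) = 2014.2 J
Friction loss: W_f = μ_k mg d = 249.0 J
At 2: ½mv² + mgh₂ = mgh₁ − W_f
½mv² = 2014.2 − 249.0 − 1240.4 = 524.84 J
v = √(2 × 524.84/11.6) = 9.513 m/s

v = 9.51 m/s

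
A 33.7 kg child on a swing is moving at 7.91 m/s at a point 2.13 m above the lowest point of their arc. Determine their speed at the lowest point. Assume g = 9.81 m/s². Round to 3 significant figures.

Mechanical energy is conserved (no friction): ½mv₀² + mgh = ½mv²
v² = v₀² + 2gh = (7.91)² + 2(9.81)(2.13) = 104.36
v = √104.36 = 10.22 m/s

v = 10.2 m/s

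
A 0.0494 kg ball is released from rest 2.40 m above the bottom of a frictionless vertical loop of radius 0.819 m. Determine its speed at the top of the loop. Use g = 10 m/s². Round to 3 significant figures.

Energy conservation: mgh = ½mv_top² + mg(2r)
v_top² = 2g(h − 2r) = 2(10)(2.40 − 1.638) = 15.24
v_top = 3.904 m/s

v = 3.90 m/s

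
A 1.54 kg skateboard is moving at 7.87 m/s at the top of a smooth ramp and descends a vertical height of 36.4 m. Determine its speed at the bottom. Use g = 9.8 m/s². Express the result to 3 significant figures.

v = 27.8 m/s

Mechanical energy is conserved (no friction): ½mv₀² + mgh = ½mv²
The mass cancels from both sides.
v² = v₀² + 2gh = (7.87)² + 2(9.8)(36.4) = 775.38
v = √775.38 = 27.85 m/s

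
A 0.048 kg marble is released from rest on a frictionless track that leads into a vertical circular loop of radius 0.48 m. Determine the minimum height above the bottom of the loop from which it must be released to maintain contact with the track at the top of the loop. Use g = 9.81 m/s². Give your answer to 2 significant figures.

h = 1.2 m

At the top, for minimum speed gravity alone supplies the centripetal force: mg = mv_top²/r ⇒ v_top² = gr = 4.709 m²/s²
Energy conservation from release height h to the top (height 2r): mgh = ½mv_top² + mg(2r)
h = v_top²/(2g) + 2r = r/2 + 2r = 5r/2 = 1.200 m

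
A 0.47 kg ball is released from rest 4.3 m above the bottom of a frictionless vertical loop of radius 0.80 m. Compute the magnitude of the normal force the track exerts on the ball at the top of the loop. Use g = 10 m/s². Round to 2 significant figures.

Energy from release to top (height 2r): mgh = ½mv_top² + mg(2r)
v_top² = 2g(h − 2r) = 2(10)(4.3 − 1.600) = 54.000 m²/s²
At the top, both N and weight point toward the centre: N + mg = mv_top²/r
N = m(v_top²/r − g) = 0.47(54.000/0.80 − 10) = 27.02 N

N = 27 N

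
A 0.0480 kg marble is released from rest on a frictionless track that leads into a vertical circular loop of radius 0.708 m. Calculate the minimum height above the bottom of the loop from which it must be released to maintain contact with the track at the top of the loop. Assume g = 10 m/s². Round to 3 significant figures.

At the top, for minimum speed gravity alone supplies the centripetal force: mg = mv_top²/r ⇒ v_top² = gr = 7.080 m²/s²
Energy conservation from release height h to the top (height 2r): mgh = ½mv_top² + mg(2r)
h = v_top²/(2g) + 2r = r/2 + 2r = 5r/2 = 1.770 m

h = 1.77 m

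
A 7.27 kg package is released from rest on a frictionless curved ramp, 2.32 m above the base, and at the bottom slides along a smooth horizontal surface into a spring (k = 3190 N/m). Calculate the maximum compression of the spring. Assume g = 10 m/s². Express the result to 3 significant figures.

Energy conservation (no friction) from release to max compression: mgh = ½kx²
x = √(2mgh/k) = √(2 × 7.27 × 10 × 2.32 / 3190) = 0.3252 m

x = 0.325 m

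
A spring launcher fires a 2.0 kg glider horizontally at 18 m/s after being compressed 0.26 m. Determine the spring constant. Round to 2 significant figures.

k = 9600 N/m

½kx² = ½mv²
k = mv²/x² = (2.0)(18)²/(0.26)² = 9586 N/m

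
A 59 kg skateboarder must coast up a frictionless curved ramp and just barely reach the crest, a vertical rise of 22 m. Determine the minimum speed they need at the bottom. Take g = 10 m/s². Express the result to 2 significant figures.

At the top they are momentarily at rest, so all KE converts to PE: ½mv² = mgh
v = √(2gh) = √(2 × 10 × 22) = 20.98 m/s

v = 21 m/s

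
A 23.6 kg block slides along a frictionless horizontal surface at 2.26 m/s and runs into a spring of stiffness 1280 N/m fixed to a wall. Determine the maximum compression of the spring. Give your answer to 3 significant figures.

At max compression the block is momentarily at rest: ½mv² = ½kx²
x = v√(m/k) = 2.26 × √(23.6/1280) = 0.3069 m

x = 0.307 m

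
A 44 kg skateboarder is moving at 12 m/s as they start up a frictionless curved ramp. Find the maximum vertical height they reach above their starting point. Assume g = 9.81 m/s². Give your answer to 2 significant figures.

h = 7.3 m

Setting KE at the bottom equal to PE gained: ½mv² = mgh
h = v²/(2g) = 12²/(2 × 9.81) = 7.339 m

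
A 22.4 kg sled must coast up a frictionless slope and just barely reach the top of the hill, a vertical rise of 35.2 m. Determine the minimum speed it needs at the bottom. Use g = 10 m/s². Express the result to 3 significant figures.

v = 26.5 m/s

At the top it is momentarily at rest, so all KE converts to PE: ½mv² = mgh
v = √(2gh) = √(2 × 10 × 35.2) = 26.53 m/s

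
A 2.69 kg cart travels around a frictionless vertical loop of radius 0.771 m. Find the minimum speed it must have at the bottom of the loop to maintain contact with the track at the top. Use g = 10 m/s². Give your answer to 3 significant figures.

v = 6.21 m/s

At the top: mg = mv_top²/r ⇒ v_top² = gr = 7.710 m²/s²
Energy from bottom to top (height 2r): ½mv_bot² = ½mv_top² + mg(2r)
v_bot² = gr + 4gr = 5gr = 38.55
v_bot = √(5gr) = 6.209 m/s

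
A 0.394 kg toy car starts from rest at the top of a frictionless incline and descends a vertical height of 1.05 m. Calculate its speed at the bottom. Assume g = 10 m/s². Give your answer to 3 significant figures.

Equating total energy at the two states: mgh = ½mv²
v = √(2gh) = √(2 × 10 × 1.05) = √21.000 = 4.583 m/s

v = 4.58 m/s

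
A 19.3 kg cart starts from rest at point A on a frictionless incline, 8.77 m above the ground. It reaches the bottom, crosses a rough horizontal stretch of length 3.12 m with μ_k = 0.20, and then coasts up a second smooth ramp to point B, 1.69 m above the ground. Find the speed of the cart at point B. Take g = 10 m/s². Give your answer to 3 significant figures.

Energy at A: mgh₁ = (19.3)(10)(8.77) = 1692.6 J
Friction loss: W_f = μ_k mg d = 120.4 J
At B: ½mv² + mgh₂ = mgh₁ − W_f
½mv² = 1692.6 − 120.4 − 326.17 = 1246.0 J
v = √(2 × 1246.0/19.3) = 11.36 m/s

v = 11.4 m/s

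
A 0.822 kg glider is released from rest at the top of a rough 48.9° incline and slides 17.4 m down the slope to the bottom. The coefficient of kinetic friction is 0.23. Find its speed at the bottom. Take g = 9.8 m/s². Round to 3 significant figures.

Taking the bottom as reference, mgh = ½mv² + μ_k N L with h = L sinθ, N = mg cosθ:
mgh = mgL sinθ = (0.822)(9.8)(17.4)sin48.9° = 105.63 J
W_f = μ_k mg cosθ · L = (0.23)(0.822)(9.8)cos48.9°·17.4 = 21.19 J
½mv² = 105.63 − 21.19 = 84.432 J
v = √(2 × 84.432/0.822) = 14.33 m/s

v = 14.3 m/s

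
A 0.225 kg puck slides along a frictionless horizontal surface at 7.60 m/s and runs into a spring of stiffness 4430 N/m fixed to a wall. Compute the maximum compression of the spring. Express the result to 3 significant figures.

Conservation of energy between contact and max compression: ½mv² = ½kx²
x = v√(m/k) = 7.60 × √(0.225/4430) = 0.05416 m

x = 0.0542 m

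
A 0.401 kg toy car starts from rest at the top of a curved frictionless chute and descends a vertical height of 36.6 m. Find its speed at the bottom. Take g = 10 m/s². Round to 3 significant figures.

v = 27.1 m/s

Mechanical energy is conserved (no friction): mgh = ½mv²
v = √(2gh) = √(2 × 10 × 36.6) = √732.00 = 27.06 m/s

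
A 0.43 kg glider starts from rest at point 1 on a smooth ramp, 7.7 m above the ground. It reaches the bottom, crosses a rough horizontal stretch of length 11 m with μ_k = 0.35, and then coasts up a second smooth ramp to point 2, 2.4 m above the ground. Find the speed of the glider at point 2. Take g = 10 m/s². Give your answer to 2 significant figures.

v = 5.4 m/s

Energy at 1: mgh₁ = (0.43)(10)(7.7) = 33.110 J
Friction loss: W_f = μ_k mg d = 16.55 J
At 2: ½mv² + mgh₂ = mgh₁ − W_f
½mv² = 33.110 − 16.55 − 10.320 = 6.2350 J
v = √(2 × 6.2350/0.43) = 5.385 m/s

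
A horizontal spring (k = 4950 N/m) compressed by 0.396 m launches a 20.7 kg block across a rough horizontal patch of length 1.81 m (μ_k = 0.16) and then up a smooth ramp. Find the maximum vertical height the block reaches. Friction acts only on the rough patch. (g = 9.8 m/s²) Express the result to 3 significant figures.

Spring energy: E₀ = ½kx² = ½(4950)(0.396)² = 388.12 J
Friction: W_f = μ_k mg d = (0.16)(20.7)(9.8)(1.81) = 58.75 J
Energy at base of ramp: E = 388.12 − 58.75 = 329.37 J
At max height all remaining energy is PE: mgh = E ⇒ h = E/(mg) = 329.37/(20.7 × 9.8) = 1.624 m

h = 1.62 m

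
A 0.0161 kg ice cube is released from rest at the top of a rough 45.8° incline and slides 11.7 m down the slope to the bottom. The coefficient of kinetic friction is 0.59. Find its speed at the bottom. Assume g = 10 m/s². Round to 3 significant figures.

Taking the bottom as reference, mgh = ½mv² + μ_k N L with h = L sinθ, N = mg cosθ:
mgh = mgL sinθ = (0.0161)(10)(11.7)sin45.8° = 1.3504 J
W_f = μ_k mg cosθ · L = (0.59)(0.0161)(10)cos45.8°·11.7 = 0.7748 J
½mv² = 1.3504 − 0.7748 = 0.57563 J
v = √(2 × 0.57563/0.0161) = 8.456 m/s

v = 8.46 m/s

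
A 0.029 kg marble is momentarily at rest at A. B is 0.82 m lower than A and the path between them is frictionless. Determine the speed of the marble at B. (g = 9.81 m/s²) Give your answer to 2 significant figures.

Energy conservation between the two points: mgh = ½mv²
v = √(2gh) = √(2 × 9.81 × 0.82) = √16.088 = 4.011 m/s

v = 4.0 m/s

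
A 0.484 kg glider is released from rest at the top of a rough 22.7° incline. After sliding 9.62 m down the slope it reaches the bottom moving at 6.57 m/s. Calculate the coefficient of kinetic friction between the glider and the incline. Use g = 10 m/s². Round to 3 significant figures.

Energy balance down the incline: mg L sinθ − ½mv² = μ_k (mg cosθ) L
mgL sinθ = 17.968 J; ½mv² = 10.446 J
W_f = 17.968 − 10.446 = 7.522 J
μ_k = W_f/(mg cosθ · L) = 7.522/(4.465 × 9.62) = 0.1751

μ_k = 0.175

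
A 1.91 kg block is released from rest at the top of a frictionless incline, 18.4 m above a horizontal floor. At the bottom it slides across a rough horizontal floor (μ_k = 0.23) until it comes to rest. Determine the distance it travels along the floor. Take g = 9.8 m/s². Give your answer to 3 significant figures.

Energy bookkeeping (friction removes W_f = μ_k N d):
At rest all PE has been dissipated by friction: mgh = μ_k m g d
d = h/μ_k = 18.4/0.23 = 80.00 m

d = 80.0 m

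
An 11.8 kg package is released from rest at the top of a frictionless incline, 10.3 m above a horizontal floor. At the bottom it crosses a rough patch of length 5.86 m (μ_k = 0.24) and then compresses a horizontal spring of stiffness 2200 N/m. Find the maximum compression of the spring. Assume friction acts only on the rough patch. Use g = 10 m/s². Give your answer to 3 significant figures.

Initial energy: E₁ = mgh = (11.8)(10)(10.3) = 1215.4 J
Friction removes W_f = μ_k mg d = (0.24)(11.8)(10)(5.86) = 166.0 J
Energy reaching the spring: E = 1215.4 − 166.0 = 1049.4 J
At max compression ½kx² = E ⇒ x = √(2E/k) = √(2 × 1049.4/2200) = 0.9768 m

x = 0.977 m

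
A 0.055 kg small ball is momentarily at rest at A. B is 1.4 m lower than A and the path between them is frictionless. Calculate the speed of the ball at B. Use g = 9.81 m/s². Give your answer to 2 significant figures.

Mechanical energy is conserved (no friction): mgh = ½mv²
The mass cancels from both sides.
v = √(2gh) = √(2 × 9.81 × 1.4) = √27.468 = 5.241 m/s

v = 5.2 m/s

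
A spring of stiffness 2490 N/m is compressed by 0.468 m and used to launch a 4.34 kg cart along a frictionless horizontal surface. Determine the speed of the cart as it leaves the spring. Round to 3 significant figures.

v = 11.2 m/s

The cart leaves the spring when the spring is at natural length, so ½kx² = ½mv²
v = x√(k/m) = 0.468 × √(2490/4.34) = 11.21 m/s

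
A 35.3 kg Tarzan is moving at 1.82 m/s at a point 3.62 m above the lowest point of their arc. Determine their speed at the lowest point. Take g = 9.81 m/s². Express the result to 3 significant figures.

Equating total energy at the two states: ½mv₀² + mgh = ½mv²
The mass cancels from both sides.
v² = v₀² + 2gh = (1.82)² + 2(9.81)(3.62) = 74.337
v = √74.337 = 8.622 m/s

v = 8.62 m/s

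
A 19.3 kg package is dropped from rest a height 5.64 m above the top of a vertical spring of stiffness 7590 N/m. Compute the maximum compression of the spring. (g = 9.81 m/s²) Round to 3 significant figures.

Let x be the compression. The total drop is H + x, and the package is instantaneously at rest at max compression, so energy conservation gives:
mg(H + x) = ½kx²
½(7590)x² − (19.3)(9.81)x − (19.3)(9.81)(5.64) = 0
3795x² − 189.3x − 1068 = 0
x = [189.3 + √(35847 + 1.6210e+07)]/(2 × 3795) = 0.5560 m

x = 0.556 m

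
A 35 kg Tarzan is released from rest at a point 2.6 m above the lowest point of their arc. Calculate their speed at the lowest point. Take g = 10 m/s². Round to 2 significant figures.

v = 7.2 m/s

By conservation of mechanical energy, mgh = ½mv²
v = √(2gh) = √(2 × 10 × 2.6) = √52.000 = 7.211 m/s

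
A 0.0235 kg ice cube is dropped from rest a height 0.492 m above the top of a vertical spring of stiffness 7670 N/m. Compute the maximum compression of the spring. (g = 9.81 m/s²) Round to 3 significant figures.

x = 0.00547 m

Measuring PE from the top of the relaxed spring, at max compression the cube has dropped H + x with zero KE, so:
mg(H + x) = ½kx²
½(7670)x² − (0.0235)(9.81)x − (0.0235)(9.81)(0.492) = 0
3835x² − 0.2305x − 0.1134 = 0
x = [0.2305 + √(0.05315 + 1739.9)]/(2 × 3835) = 0.005469 m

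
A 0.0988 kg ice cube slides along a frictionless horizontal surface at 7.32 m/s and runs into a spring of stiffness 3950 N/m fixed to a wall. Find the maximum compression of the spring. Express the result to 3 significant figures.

x = 0.0366 m

At max compression the cube is momentarily at rest: ½mv² = ½kx²
x = v√(m/k) = 7.32 × √(0.0988/3950) = 0.03661 m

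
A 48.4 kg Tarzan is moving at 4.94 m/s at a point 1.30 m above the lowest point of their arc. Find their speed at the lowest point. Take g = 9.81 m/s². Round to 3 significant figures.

Energy conservation between the two points: ½mv₀² + mgh = ½mv²
The mass cancels from both sides.
v² = v₀² + 2gh = (4.94)² + 2(9.81)(1.30) = 49.910
v = √49.910 = 7.065 m/s

v = 7.06 m/s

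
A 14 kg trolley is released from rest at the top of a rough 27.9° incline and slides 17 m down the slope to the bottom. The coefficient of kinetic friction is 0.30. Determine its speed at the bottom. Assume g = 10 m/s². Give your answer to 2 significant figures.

Taking the bottom as reference, mgh = ½mv² + μ_k N L with h = L sinθ, N = mg cosθ:
mgh = mgL sinθ = (14)(10)(17)sin27.9° = 1113.7 J
W_f = μ_k mg cosθ · L = (0.30)(14)(10)cos27.9°·17 = 631.0 J
½mv² = 1113.7 − 631.0 = 482.66 J
v = √(2 × 482.66/14) = 8.304 m/s

v = 8.3 m/s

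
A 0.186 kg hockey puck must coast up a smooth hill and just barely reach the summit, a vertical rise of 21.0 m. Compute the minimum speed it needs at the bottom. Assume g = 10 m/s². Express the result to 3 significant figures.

v = 20.5 m/s

At the top it is momentarily at rest, so all KE converts to PE: ½mv² = mgh
v = √(2gh) = √(2 × 10 × 21.0) = 20.49 m/s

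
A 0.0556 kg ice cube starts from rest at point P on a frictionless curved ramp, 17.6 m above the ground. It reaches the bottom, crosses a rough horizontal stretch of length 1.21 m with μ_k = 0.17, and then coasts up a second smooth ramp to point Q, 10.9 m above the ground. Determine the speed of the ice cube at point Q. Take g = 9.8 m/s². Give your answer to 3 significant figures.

v = 11.3 m/s

Energy at P: mgh₁ = (0.0556)(9.8)(17.6) = 9.5899 J
Friction loss: W_f = μ_k mg d = 0.1121 J
At Q: ½mv² + mgh₂ = mgh₁ − W_f
½mv² = 9.5899 − 0.1121 − 5.9392 = 3.5386 J
v = √(2 × 3.5386/0.0556) = 11.28 m/s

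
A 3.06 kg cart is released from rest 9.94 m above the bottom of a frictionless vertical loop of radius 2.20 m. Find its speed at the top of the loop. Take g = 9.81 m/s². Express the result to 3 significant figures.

Energy conservation: mgh = ½mv_top² + mg(2r)
v_top² = 2g(h − 2r) = 2(9.81)(9.94 − 4.400) = 108.7
v_top = 10.43 m/s

v = 10.4 m/s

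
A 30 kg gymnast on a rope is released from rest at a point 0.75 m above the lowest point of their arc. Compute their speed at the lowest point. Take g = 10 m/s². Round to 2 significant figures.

v = 3.9 m/s

By conservation of mechanical energy, mgh = ½mv²
v = √(2gh) = √(2 × 10 × 0.75) = √15.000 = 3.873 m/s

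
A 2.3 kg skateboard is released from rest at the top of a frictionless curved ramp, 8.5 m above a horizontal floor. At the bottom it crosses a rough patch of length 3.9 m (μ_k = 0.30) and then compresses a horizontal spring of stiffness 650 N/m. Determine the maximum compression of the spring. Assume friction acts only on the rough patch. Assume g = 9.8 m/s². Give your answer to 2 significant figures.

x = 0.71 m

Initial energy: E₁ = mgh = (2.3)(9.8)(8.5) = 191.59 J
Friction removes W_f = μ_k mg d = (0.30)(2.3)(9.8)(3.9) = 26.37 J
Energy reaching the spring: E = 191.59 − 26.37 = 165.22 J
At max compression ½kx² = E ⇒ x = √(2E/k) = √(2 × 165.22/650) = 0.7130 m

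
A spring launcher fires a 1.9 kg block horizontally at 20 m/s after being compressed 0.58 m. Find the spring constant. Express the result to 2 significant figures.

Spring PE at full compression equals KE at release: ½kx² = ½mv²
k = mv²/x² = (1.9)(20)²/(0.58)² = 2259 N/m

k = 2300 N/m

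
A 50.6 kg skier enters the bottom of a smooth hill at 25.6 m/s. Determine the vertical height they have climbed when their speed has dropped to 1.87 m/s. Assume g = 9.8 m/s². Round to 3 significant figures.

Conservation of energy: ½mv₁² = ½mv₂² + mgh
h = (v₁² − v₂²)/(2g) = (25.6² − 1.87²)/(2 × 9.8) = 33.26 m

h = 33.3 m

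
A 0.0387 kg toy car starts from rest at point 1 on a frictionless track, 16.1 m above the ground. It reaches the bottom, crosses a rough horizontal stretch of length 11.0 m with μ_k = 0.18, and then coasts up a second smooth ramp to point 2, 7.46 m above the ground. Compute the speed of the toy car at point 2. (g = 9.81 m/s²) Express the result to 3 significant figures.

Energy at 1: mgh₁ = (0.0387)(9.81)(16.1) = 6.1123 J
Friction loss: W_f = μ_k mg d = 0.7517 J
At 2: ½mv² + mgh₂ = mgh₁ − W_f
½mv² = 6.1123 − 0.7517 − 2.8322 = 2.5284 J
v = √(2 × 2.5284/0.0387) = 11.43 m/s

v = 11.4 m/s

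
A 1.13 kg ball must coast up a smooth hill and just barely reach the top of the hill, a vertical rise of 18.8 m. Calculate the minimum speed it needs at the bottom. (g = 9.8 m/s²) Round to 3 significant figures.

At the top it is momentarily at rest, so all KE converts to PE: ½mv² = mgh
v = √(2gh) = √(2 × 9.8 × 18.8) = 19.20 m/s

v = 19.2 m/s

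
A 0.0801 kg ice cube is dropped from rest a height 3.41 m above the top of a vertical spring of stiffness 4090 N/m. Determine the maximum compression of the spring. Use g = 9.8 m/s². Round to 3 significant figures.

x = 0.0364 m

Let x be the compression. The total drop is H + x, and the cube is instantaneously at rest at max compression, so energy conservation gives:
mg(H + x) = ½kx²
½(4090)x² − (0.0801)(9.8)x − (0.0801)(9.8)(3.41) = 0
2045x² − 0.7850x − 2.677 = 0
x = [0.7850 + √(0.6162 + 21896)]/(2 × 2045) = 0.03637 m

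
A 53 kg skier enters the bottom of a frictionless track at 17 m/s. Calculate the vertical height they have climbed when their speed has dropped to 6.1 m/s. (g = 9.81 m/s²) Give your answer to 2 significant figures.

h = 13 m

Conservation of energy: ½mv₁² = ½mv₂² + mgh
h = (v₁² − v₂²)/(2g) = (17² − 6.1²)/(2 × 9.81) = 12.83 m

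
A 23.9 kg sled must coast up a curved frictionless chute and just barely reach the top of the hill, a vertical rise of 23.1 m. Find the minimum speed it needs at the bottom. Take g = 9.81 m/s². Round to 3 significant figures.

v = 21.3 m/s

At the top it is momentarily at rest, so all KE converts to PE: ½mv² = mgh
v = √(2gh) = √(2 × 9.81 × 23.1) = 21.29 m/s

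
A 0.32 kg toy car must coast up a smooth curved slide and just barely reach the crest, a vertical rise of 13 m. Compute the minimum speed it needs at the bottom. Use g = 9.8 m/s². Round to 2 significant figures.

v = 16 m/s

At the top it is momentarily at rest, so all KE converts to PE: ½mv² = mgh
v = √(2gh) = √(2 × 9.8 × 13) = 15.96 m/s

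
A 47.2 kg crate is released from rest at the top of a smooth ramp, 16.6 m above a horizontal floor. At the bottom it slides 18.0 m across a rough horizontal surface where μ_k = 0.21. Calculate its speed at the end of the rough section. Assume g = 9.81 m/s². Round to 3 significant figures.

Energy bookkeeping (friction removes W_f = μ_k N d):
mgh = ½mv² + μ_k m g d
W_f = μ_k mg d = (0.21)(47.2)(9.81)(18.0) = 1750 J
½mv² = mgh − W_f = 7686.3 − 1750 = 5936.1 J
v = √(2 × 5936.1/47.2) = 15.86 m/s

v = 15.9 m/s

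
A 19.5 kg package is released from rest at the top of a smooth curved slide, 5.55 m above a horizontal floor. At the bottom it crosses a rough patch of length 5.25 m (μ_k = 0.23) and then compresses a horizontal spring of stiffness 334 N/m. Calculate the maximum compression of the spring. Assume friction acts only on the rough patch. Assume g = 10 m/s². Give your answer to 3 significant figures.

Initial energy: E₁ = mgh = (19.5)(10)(5.55) = 1082.2 J
Friction removes W_f = μ_k mg d = (0.23)(19.5)(10)(5.25) = 235.5 J
Energy reaching the spring: E = 1082.2 − 235.5 = 846.79 J
At max compression ½kx² = E ⇒ x = √(2E/k) = √(2 × 846.79/334) = 2.252 m

x = 2.25 m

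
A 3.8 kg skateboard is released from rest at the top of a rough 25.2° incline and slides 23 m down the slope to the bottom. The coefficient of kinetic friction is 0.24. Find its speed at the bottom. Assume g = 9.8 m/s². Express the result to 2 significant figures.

Energy: mgh = ½mv² + W_f, with h = L sinθ and W_f = μ_k (mg cosθ) L
mgh = mgL sinθ = (3.8)(9.8)(23)sin25.2° = 364.69 J
W_f = μ_k mg cosθ · L = (0.24)(3.8)(9.8)cos25.2°·23 = 186.0 J
½mv² = 364.69 − 186.0 = 178.69 J
v = √(2 × 178.69/3.8) = 9.698 m/s

v = 9.7 m/s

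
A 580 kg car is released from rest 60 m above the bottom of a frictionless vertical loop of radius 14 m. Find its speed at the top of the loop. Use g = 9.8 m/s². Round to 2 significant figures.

v = 25 m/s

Energy conservation: mgh = ½mv_top² + mg(2r)
v_top² = 2g(h − 2r) = 2(9.8)(60 − 28.00) = 627.2
v_top = 25.04 m/s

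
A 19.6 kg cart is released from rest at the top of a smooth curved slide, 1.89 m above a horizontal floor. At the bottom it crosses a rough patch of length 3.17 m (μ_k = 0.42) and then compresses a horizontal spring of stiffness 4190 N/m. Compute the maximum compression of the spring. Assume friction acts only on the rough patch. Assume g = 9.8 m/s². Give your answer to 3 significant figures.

x = 0.226 m

Initial energy: E₁ = mgh = (19.6)(9.8)(1.89) = 363.03 J
Friction removes W_f = μ_k mg d = (0.42)(19.6)(9.8)(3.17) = 255.7 J
Energy reaching the spring: E = 363.03 − 255.7 = 107.30 J
At max compression ½kx² = E ⇒ x = √(2E/k) = √(2 × 107.30/4190) = 0.2263 m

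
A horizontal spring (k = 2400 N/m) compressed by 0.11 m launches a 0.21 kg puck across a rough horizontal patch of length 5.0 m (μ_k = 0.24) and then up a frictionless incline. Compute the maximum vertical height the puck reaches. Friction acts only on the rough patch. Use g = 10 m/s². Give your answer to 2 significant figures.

Spring energy: E₀ = ½kx² = ½(2400)(0.11)² = 14.520 J
Friction: W_f = μ_k mg d = (0.24)(0.21)(10)(5.0) = 2.520 J
Energy at base of ramp: E = 14.520 − 2.520 = 12.000 J
At max height all remaining energy is PE: mgh = E ⇒ h = E/(mg) = 12.000/(0.21 × 10) = 5.714 m

h = 5.7 m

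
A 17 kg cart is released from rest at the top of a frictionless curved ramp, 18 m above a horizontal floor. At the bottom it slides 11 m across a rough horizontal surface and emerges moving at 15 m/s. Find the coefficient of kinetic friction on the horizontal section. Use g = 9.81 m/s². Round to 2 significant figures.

μ_k = 0.59

Energy bookkeeping (friction removes W_f = μ_k N d):
mgh = ½mv² + μ_k m g d
mgh = 3001.9 J; ½mv² = 1912.5 J
W_f = 3001.9 − 1912.5 = 1089 J
μ_k = W_f/(mg·d) = 1089/(166.8 × 11) = 0.5938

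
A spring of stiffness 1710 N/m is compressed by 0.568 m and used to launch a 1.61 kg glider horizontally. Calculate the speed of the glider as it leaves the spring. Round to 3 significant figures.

v = 18.5 m/s

Spring PE converts entirely to kinetic energy: ½kx² = ½mv²
v = x√(k/m) = 0.568 × √(1710/1.61) = 18.51 m/s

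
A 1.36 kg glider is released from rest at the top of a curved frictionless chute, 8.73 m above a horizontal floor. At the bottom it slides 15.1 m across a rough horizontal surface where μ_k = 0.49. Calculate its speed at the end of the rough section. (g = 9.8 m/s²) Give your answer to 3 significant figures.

v = 5.11 m/s

Applying the work–energy principle:
mgh = ½mv² + μ_k m g d
W_f = μ_k mg d = (0.49)(1.36)(9.8)(15.1) = 98.61 J
½mv² = mgh − W_f = 116.35 − 98.61 = 17.740 J
v = √(2 × 17.740/1.36) = 5.108 m/s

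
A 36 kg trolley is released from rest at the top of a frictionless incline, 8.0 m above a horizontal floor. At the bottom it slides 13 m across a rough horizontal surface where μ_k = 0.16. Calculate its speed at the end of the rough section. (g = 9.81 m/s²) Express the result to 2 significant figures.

Energy at the top = energy at the end + work done against friction:
mgh = ½mv² + μ_k m g d
W_f = μ_k mg d = (0.16)(36)(9.81)(13) = 734.6 J
½mv² = mgh − W_f = 2825.3 − 734.6 = 2090.7 J
v = √(2 × 2090.7/36) = 10.78 m/s

v = 11 m/s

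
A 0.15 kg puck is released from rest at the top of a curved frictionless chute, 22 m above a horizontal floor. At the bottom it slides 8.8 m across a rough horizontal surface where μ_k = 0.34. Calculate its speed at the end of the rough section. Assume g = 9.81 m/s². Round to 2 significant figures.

v = 19 m/s

Energy at the top = energy at the end + work done against friction:
mgh = ½mv² + μ_k m g d
W_f = μ_k mg d = (0.34)(0.15)(9.81)(8.8) = 4.403 J
½mv² = mgh − W_f = 32.373 − 4.403 = 27.970 J
v = √(2 × 27.970/0.15) = 19.31 m/s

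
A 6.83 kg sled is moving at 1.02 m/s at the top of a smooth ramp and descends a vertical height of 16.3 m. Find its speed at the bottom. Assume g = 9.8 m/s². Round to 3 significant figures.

Mechanical energy is conserved (no friction): ½mv₀² + mgh = ½mv²
v² = v₀² + 2gh = (1.02)² + 2(9.8)(16.3) = 320.52
v = √320.52 = 17.90 m/s

v = 17.9 m/s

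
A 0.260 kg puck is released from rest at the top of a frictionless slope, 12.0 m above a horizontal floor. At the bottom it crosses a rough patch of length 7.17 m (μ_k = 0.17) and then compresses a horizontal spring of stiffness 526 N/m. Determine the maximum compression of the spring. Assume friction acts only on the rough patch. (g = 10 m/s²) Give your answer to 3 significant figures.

Initial energy: E₁ = mgh = (0.260)(10)(12.0) = 31.200 J
Friction removes W_f = μ_k mg d = (0.17)(0.260)(10)(7.17) = 3.169 J
Energy reaching the spring: E = 31.200 − 3.169 = 28.031 J
At max compression ½kx² = E ⇒ x = √(2E/k) = √(2 × 28.031/526) = 0.3265 m

x = 0.326 m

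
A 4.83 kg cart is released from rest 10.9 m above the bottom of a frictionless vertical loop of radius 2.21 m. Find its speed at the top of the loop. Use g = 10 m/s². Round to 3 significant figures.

v = 11.4 m/s

Energy conservation: mgh = ½mv_top² + mg(2r)
v_top² = 2g(h − 2r) = 2(10)(10.9 − 4.420) = 129.6
v_top = 11.38 m/s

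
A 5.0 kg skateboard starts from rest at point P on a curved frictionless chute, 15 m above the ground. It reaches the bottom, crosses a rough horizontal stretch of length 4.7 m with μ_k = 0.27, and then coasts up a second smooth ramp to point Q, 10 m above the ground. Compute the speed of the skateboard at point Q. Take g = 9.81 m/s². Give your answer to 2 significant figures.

v = 8.6 m/s

Energy at P: mgh₁ = (5.0)(9.81)(15) = 735.75 J
Friction loss: W_f = μ_k mg d = 62.24 J
At Q: ½mv² + mgh₂ = mgh₁ − W_f
½mv² = 735.75 − 62.24 − 490.50 = 183.01 J
v = √(2 × 183.01/5.0) = 8.556 m/s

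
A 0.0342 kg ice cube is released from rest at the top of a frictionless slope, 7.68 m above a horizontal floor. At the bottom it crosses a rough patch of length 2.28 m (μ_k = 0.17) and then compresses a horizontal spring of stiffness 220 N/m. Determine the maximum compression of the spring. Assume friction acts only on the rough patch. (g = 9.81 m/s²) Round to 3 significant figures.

Initial energy: E₁ = mgh = (0.0342)(9.81)(7.68) = 2.5767 J
Friction removes W_f = μ_k mg d = (0.17)(0.0342)(9.81)(2.28) = 0.1300 J
Energy reaching the spring: E = 2.5767 − 0.1300 = 2.4466 J
At max compression ½kx² = E ⇒ x = √(2E/k) = √(2 × 2.4466/220) = 0.1491 m

x = 0.149 m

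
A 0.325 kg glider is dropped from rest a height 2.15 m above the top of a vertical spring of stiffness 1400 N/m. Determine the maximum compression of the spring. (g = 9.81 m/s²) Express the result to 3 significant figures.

Take the reference level at the top of the uncompressed spring. At max compression the glider has fallen H + x and is momentarily at rest:
mg(H + x) = ½kx²
½(1400)x² − (0.325)(9.81)x − (0.325)(9.81)(2.15) = 0
700.0x² − 3.188x − 6.855 = 0
x = [3.188 + √(10.16 + 19193)]/(2 × 700.0) = 0.1013 m

x = 0.101 m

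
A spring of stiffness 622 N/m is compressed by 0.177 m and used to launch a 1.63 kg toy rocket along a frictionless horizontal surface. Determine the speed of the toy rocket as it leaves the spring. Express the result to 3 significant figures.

Conservation of energy: ½kx² = ½mv²
v = x√(k/m) = 0.177 × √(622/1.63) = 3.458 m/s

v = 3.46 m/s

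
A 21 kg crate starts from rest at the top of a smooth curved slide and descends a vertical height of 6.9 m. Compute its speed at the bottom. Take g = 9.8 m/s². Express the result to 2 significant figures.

Energy conservation between the two points: mgh = ½mv²
v = √(2gh) = √(2 × 9.8 × 6.9) = √135.24 = 11.63 m/s

v = 12 m/s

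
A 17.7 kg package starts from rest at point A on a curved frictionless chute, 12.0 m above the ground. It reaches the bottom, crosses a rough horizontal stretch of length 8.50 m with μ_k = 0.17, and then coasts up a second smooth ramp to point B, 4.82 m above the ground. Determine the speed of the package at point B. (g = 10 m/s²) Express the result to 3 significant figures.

Energy at A: mgh₁ = (17.7)(10)(12.0) = 2124.0 J
Friction loss: W_f = μ_k mg d = 255.8 J
At B: ½mv² + mgh₂ = mgh₁ − W_f
½mv² = 2124.0 − 255.8 − 853.14 = 1015.1 J
v = √(2 × 1015.1/17.7) = 10.71 m/s

v = 10.7 m/s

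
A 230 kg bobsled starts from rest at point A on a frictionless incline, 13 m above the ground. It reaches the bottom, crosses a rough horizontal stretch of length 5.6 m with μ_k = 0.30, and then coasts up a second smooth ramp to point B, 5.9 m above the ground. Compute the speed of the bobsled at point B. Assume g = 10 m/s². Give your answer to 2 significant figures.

v = 10 m/s

Energy at A: mgh₁ = (230)(10)(13) = 29900 J
Friction loss: W_f = μ_k mg d = 3864 J
At B: ½mv² + mgh₂ = mgh₁ − W_f
½mv² = 29900 − 3864 − 13570 = 12466 J
v = √(2 × 12466/230) = 10.41 m/s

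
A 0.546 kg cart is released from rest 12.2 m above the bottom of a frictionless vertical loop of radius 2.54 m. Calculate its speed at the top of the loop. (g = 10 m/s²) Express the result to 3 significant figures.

Energy conservation: mgh = ½mv_top² + mg(2r)
v_top² = 2g(h − 2r) = 2(10)(12.2 − 5.080) = 142.4
v_top = 11.93 m/s

v = 11.9 m/s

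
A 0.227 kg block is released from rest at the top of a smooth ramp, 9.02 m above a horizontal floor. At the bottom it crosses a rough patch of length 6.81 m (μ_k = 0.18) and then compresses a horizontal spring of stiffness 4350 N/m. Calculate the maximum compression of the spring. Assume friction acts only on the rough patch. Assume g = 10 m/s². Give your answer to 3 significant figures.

x = 0.0902 m

Initial energy: E₁ = mgh = (0.227)(10)(9.02) = 20.475 J
Friction removes W_f = μ_k mg d = (0.18)(0.227)(10)(6.81) = 2.783 J
Energy reaching the spring: E = 20.475 − 2.783 = 17.693 J
At max compression ½kx² = E ⇒ x = √(2E/k) = √(2 × 17.693/4350) = 0.09019 m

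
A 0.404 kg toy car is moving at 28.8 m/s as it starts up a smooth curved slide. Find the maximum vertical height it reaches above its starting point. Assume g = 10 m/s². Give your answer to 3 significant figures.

h = 41.5 m

By energy conservation, ½mv² = mgh
h = v²/(2g) = 28.8²/(2 × 10) = 41.47 m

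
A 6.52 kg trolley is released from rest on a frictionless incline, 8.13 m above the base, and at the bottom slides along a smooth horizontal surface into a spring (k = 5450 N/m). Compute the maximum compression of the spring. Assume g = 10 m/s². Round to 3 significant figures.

x = 0.441 m

Energy conservation (no friction) from release to max compression: mgh = ½kx²
x = √(2mgh/k) = √(2 × 6.52 × 10 × 8.13 / 5450) = 0.4410 m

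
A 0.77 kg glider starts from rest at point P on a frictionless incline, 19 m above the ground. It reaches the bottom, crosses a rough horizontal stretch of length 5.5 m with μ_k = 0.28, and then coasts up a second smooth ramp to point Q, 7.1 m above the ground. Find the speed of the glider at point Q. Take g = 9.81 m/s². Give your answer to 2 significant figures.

v = 14 m/s

Energy at P: mgh₁ = (0.77)(9.81)(19) = 143.52 J
Friction loss: W_f = μ_k mg d = 11.63 J
At Q: ½mv² + mgh₂ = mgh₁ − W_f
½mv² = 143.52 − 11.63 − 53.631 = 78.256 J
v = √(2 × 78.256/0.77) = 14.26 m/s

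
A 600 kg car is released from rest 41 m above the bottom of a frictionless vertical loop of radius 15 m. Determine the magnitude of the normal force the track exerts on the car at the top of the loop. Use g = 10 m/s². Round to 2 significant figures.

Energy from release to top (height 2r): mgh = ½mv_top² + mg(2r)
v_top² = 2g(h − 2r) = 2(10)(41 − 30.00) = 220.00 m²/s²
At the top, both N and weight point toward the centre: N + mg = mv_top²/r
N = m(v_top²/r − g) = 600(220.00/15 − 10) = 2800 N

N = 2800 N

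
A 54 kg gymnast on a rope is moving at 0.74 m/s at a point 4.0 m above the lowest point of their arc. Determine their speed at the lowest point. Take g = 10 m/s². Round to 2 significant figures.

v = 9.0 m/s

Mechanical energy is conserved (no friction): ½mv₀² + mgh = ½mv²
v² = v₀² + 2gh = (0.74)² + 2(10)(4.0) = 80.548
v = √80.548 = 8.975 m/s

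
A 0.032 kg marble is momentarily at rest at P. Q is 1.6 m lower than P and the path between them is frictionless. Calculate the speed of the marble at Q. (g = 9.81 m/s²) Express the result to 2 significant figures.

v = 5.6 m/s

Equating total energy at the two states: mgh = ½mv²
v = √(2gh) = √(2 × 9.81 × 1.6) = √31.392 = 5.603 m/s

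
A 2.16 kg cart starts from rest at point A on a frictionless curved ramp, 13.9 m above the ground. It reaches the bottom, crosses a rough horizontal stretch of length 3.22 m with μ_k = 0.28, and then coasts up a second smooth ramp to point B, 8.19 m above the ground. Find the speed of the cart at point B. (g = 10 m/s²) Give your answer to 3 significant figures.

Energy at A: mgh₁ = (2.16)(10)(13.9) = 300.24 J
Friction loss: W_f = μ_k mg d = 19.47 J
At B: ½mv² + mgh₂ = mgh₁ − W_f
½mv² = 300.24 − 19.47 − 176.90 = 103.86 J
v = √(2 × 103.86/2.16) = 9.807 m/s

v = 9.81 m/s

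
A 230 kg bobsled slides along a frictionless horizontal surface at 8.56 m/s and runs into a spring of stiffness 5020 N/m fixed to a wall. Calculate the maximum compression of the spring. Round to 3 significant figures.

x = 1.83 m

All KE is stored as spring PE at maximum compression: ½mv² = ½kx²
x = v√(m/k) = 8.56 × √(230/5020) = 1.832 m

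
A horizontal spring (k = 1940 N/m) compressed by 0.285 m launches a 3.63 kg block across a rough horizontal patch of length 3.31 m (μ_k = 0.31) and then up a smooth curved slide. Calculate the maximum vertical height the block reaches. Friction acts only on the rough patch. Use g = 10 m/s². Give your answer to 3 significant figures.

h = 1.14 m

Spring energy: E₀ = ½kx² = ½(1940)(0.285)² = 78.788 J
Friction: W_f = μ_k mg d = (0.31)(3.63)(10)(3.31) = 37.25 J
Energy at base of ramp: E = 78.788 − 37.25 = 41.541 J
At max height all remaining energy is PE: mgh = E ⇒ h = E/(mg) = 41.541/(3.63 × 10) = 1.144 m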